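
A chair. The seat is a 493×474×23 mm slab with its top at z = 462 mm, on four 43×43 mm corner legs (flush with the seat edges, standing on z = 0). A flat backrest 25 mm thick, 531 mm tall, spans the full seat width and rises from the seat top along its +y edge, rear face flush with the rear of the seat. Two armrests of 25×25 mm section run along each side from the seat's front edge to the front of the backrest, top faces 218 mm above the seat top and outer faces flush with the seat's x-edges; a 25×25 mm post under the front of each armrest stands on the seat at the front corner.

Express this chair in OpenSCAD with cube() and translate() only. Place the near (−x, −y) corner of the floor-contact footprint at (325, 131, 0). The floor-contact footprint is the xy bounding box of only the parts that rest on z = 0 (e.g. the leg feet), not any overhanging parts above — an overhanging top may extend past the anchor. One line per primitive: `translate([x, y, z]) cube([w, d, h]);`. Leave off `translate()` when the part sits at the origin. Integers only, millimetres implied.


translate([325, 131, 439]) cube([493, 474, 23]);
translate([325, 131, 0]) cube([43, 43, 439]);
translate([775, 131, 0]) cube([43, 43, 439]);
translate([325, 562, 0]) cube([43, 43, 439]);
translate([775, 562, 0]) cube([43, 43, 439]);
translate([325, 580, 462]) cube([493, 25, 531]);
translate([325, 131, 655]) cube([25, 449, 25]);
translate([793, 131, 655]) cube([25, 449, 25]);
translate([325, 131, 462]) cube([25, 25, 193]);
translate([793, 131, 462]) cube([25, 25, 193]);


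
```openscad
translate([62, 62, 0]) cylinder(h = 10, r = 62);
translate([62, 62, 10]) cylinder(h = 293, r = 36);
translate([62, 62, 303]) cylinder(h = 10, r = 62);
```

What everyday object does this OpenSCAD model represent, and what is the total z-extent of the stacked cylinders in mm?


A spool. The overall height is 313 mm.

Three coaxial cylinders, large–small–large — a spool. Two 10 mm flanges and a 293 mm core give 10 + 293 + 10 = 313 mm.


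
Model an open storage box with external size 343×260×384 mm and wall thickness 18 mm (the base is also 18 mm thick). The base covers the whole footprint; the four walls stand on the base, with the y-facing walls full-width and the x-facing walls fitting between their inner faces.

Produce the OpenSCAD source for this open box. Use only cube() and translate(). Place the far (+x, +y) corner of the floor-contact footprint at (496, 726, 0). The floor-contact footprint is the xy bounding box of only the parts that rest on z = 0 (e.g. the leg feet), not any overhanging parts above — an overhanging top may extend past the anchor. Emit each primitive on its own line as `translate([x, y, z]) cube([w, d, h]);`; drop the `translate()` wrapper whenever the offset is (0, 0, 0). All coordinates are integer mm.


translate([153, 466, 0]) cube([343, 260, 18]);
translate([153, 466, 18]) cube([343, 18, 366]);
translate([153, 708, 18]) cube([343, 18, 366]);
translate([153, 484, 18]) cube([18, 224, 366]);
translate([478, 484, 18]) cube([18, 224, 366]);


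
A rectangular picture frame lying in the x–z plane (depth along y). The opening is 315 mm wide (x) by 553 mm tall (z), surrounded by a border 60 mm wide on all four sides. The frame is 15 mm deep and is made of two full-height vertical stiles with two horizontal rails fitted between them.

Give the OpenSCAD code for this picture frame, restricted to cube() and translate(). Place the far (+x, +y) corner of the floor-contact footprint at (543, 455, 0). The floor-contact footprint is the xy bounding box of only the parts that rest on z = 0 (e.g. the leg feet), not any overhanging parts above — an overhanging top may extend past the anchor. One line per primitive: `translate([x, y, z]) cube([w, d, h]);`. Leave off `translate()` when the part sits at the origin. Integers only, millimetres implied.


translate([108, 440, 0]) cube([60, 15, 673]);
translate([483, 440, 0]) cube([60, 15, 673]);
translate([168, 440, 0]) cube([315, 15, 60]);
translate([168, 440, 613]) cube([315, 15, 60]);


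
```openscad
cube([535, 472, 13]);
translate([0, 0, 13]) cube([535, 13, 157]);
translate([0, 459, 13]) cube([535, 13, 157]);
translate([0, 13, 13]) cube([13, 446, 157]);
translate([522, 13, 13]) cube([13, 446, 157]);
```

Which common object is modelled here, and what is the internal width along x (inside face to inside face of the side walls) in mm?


An open box. The internal width is 509 mm.

A 535×472 base slab with four walls standing on it — an open box. The base is 535 mm wide and the walls are 13 mm thick, so the internal width is 535 − 2 × 13 = 509 mm.


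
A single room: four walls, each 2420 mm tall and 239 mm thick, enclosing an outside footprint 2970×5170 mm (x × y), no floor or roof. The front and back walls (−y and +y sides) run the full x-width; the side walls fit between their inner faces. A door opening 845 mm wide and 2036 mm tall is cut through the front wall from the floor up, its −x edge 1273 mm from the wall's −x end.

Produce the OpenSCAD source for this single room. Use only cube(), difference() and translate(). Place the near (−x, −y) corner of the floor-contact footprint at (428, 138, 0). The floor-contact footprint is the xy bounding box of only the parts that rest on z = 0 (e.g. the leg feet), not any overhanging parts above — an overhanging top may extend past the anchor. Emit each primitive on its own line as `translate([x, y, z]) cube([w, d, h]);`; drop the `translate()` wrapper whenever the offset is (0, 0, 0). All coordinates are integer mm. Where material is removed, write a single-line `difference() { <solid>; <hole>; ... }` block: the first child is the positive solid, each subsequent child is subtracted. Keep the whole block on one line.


difference() { translate([428, 138, 0]) cube([2970, 239, 2420]); translate([1701, 138, 0]) cube([845, 239, 2036]); }
translate([428, 5069, 0]) cube([2970, 239, 2420]);
translate([428, 377, 0]) cube([239, 4692, 2420]);
translate([3159, 377, 0]) cube([239, 4692, 2420]);


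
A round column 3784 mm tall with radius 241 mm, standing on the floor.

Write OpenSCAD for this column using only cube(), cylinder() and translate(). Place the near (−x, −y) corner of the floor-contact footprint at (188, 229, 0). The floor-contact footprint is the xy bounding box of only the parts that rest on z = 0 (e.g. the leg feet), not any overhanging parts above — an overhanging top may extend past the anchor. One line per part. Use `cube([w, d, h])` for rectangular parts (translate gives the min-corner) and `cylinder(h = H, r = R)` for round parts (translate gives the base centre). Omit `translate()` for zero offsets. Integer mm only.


translate([429, 470, 0]) cylinder(h = 3784, r = 241);


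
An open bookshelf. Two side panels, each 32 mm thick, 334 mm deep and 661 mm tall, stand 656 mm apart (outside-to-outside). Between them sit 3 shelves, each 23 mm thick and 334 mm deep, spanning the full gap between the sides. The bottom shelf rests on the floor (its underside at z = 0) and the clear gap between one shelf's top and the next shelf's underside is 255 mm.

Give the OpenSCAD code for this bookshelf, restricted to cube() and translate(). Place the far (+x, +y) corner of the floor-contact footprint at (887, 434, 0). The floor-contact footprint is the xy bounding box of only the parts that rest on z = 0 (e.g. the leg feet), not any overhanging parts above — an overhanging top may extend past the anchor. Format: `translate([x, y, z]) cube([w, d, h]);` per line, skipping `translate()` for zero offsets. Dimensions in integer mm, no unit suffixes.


translate([231, 100, 0]) cube([32, 334, 661]);
translate([855, 100, 0]) cube([32, 334, 661]);
translate([263, 100, 0]) cube([592, 334, 23]);
translate([263, 100, 278]) cube([592, 334, 23]);
translate([263, 100, 556]) cube([592, 334, 23]);


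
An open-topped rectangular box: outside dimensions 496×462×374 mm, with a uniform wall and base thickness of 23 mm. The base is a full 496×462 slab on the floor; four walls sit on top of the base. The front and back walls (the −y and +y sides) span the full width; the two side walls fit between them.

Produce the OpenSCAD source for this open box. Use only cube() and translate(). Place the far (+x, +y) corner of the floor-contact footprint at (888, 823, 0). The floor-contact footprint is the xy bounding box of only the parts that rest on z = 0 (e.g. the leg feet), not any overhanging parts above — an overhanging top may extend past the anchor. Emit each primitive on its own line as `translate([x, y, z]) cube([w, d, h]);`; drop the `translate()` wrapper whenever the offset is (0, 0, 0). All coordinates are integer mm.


translate([392, 361, 0]) cube([496, 462, 23]);
translate([392, 361, 23]) cube([496, 23, 351]);
translate([392, 800, 23]) cube([496, 23, 351]);
translate([392, 384, 23]) cube([23, 416, 351]);
translate([865, 384, 23]) cube([23, 416, 351]);


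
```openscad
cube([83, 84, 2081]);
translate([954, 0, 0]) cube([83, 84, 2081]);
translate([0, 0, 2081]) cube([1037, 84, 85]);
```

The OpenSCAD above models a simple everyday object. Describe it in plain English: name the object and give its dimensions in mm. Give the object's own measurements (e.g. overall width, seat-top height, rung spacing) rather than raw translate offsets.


A door frame. The clear opening is 871 mm wide and 2081 mm high. Two 83 mm wide jambs, 84 mm deep, stand either side of the opening from the floor to the top of the opening. A 85 mm thick head sits across the top of both jambs, spanning the full outside width of the frame.


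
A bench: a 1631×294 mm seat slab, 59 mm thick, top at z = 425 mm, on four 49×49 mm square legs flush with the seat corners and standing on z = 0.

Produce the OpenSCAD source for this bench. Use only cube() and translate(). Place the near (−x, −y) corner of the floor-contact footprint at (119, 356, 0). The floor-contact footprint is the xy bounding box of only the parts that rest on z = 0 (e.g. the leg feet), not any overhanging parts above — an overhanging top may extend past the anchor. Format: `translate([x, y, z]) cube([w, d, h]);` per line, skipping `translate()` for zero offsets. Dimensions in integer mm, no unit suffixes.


// leg_h = 425 − 59 = 366
translate([119, 356, 366]) cube([1631, 294, 59]);
translate([119, 356, 0]) cube([49, 49, 366]);
translate([119, 601, 0]) cube([49, 49, 366]);
translate([1701, 356, 0]) cube([49, 49, 366]);
translate([1701, 601, 0]) cube([49, 49, 366]);


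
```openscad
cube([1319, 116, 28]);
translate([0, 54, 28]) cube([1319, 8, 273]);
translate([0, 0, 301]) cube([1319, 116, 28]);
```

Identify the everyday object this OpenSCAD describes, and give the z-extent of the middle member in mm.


An I-beam. The web height is 273 mm.

Two wide flanges with a thin centred web — an I-beam. Overall 329 mm minus two 28 mm flanges gives a web of 329 − 2·28 = 273 mm.


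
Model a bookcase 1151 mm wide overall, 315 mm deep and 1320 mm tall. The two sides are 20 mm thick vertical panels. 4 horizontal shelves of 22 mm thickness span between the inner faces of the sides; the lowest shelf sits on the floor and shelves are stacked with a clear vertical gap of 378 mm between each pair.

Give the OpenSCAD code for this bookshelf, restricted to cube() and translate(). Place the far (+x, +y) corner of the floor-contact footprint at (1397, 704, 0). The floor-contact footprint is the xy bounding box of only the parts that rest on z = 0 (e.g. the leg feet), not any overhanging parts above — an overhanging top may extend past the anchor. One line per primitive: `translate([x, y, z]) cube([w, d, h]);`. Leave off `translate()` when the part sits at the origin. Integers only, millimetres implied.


translate([246, 389, 0]) cube([20, 315, 1320]);
translate([1377, 389, 0]) cube([20, 315, 1320]);
translate([266, 389, 0]) cube([1111, 315, 22]);
translate([266, 389, 400]) cube([1111, 315, 22]);
translate([266, 389, 800]) cube([1111, 315, 22]);
translate([266, 389, 1200]) cube([1111, 315, 22]);


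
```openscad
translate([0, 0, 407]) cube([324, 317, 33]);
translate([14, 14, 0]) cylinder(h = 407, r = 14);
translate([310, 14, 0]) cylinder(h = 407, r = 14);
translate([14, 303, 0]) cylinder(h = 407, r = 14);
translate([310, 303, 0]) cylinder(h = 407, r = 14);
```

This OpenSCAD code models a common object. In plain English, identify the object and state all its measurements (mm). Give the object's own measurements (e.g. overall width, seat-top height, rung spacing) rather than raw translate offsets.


A four-legged stool. The seat is a 324×317×33 mm slab whose top surface is at z = 440 mm; four round legs, each 28 mm in diameter, run from the floor (z = 0) to the underside of the seat, each leg's axis is inset half a diameter from the nearest pair of seat edges (so the leg's bounding box is flush with the corner).


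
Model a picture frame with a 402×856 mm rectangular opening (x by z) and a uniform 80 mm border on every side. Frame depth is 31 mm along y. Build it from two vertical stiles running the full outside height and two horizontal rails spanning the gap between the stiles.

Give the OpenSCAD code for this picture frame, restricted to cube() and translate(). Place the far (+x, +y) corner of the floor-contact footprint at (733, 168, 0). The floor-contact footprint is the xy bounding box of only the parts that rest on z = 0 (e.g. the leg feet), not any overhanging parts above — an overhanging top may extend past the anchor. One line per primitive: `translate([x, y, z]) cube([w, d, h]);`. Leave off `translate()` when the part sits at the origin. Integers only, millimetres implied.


translate([171, 137, 0]) cube([80, 31, 1016]);
translate([653, 137, 0]) cube([80, 31, 1016]);
translate([251, 137, 0]) cube([402, 31, 80]);
translate([251, 137, 936]) cube([402, 31, 80]);


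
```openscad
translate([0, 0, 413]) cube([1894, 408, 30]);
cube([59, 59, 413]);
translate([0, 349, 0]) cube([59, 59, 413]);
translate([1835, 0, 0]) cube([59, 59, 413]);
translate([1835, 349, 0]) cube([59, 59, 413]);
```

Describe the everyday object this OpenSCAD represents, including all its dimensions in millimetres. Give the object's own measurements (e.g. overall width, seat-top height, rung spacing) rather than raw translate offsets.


A long wooden bench with a 1894 mm (x) × 408 mm (y) seat, 30 mm thick, its top surface 443 mm above the floor. Four 59 mm square legs at the seat corners, flush with the edges, run from z = 0 to the seat underside.


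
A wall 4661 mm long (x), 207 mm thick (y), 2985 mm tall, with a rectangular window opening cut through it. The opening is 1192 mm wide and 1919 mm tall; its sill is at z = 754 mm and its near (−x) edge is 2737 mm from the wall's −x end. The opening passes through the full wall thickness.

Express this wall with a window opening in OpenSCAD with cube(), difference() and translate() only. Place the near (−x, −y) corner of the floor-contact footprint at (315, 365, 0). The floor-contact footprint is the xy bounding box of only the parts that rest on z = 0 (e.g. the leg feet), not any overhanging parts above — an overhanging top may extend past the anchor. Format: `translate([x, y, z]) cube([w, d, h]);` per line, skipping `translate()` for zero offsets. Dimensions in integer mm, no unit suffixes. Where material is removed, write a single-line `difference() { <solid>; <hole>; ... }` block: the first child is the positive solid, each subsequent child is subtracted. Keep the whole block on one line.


difference() { translate([315, 365, 0]) cube([4661, 207, 2985]); translate([3052, 365, 754]) cube([1192, 207, 1919]); }


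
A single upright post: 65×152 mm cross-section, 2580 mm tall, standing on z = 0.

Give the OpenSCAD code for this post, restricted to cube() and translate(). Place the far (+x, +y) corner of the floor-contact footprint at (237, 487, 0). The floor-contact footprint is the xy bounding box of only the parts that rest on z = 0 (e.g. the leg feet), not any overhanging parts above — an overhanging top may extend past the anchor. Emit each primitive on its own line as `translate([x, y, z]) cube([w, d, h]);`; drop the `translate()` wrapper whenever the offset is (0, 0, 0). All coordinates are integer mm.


translate([172, 335, 0]) cube([65, 152, 2580]);


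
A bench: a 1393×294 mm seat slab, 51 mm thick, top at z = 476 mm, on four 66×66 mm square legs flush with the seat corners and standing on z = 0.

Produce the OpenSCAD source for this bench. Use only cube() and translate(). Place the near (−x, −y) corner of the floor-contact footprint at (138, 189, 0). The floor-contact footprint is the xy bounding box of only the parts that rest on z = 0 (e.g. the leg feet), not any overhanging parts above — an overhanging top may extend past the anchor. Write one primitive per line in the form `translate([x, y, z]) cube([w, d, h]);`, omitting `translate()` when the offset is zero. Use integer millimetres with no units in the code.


translate([138, 189, 425]) cube([1393, 294, 51]);
translate([138, 189, 0]) cube([66, 66, 425]);
translate([138, 417, 0]) cube([66, 66, 425]);
translate([1465, 189, 0]) cube([66, 66, 425]);
translate([1465, 417, 0]) cube([66, 66, 425]);


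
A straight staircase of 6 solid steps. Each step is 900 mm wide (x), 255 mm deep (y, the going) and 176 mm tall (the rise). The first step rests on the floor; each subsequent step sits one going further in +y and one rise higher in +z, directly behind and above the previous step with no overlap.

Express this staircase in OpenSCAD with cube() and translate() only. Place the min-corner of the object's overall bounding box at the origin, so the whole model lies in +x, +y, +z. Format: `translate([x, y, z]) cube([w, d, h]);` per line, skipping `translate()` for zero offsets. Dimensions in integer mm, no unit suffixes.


cube([900, 255, 176]);
translate([0, 255, 176]) cube([900, 255, 176]);
translate([0, 510, 352]) cube([900, 255, 176]);
translate([0, 765, 528]) cube([900, 255, 176]);
translate([0, 1020, 704]) cube([900, 255, 176]);
translate([0, 1275, 880]) cube([900, 255, 176]);


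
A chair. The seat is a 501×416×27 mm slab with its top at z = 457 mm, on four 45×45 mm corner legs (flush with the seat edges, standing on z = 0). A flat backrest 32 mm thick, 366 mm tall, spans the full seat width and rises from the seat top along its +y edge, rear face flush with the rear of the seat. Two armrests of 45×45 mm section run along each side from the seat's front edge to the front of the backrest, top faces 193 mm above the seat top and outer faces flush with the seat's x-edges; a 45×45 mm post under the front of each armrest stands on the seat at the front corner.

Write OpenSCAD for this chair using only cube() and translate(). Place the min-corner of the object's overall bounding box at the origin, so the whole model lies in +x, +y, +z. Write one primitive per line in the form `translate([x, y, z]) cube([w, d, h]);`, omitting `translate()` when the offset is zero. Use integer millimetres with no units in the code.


translate([0, 0, 430]) cube([501, 416, 27]);
cube([45, 45, 430]);
translate([456, 0, 0]) cube([45, 45, 430]);
translate([0, 371, 0]) cube([45, 45, 430]);
translate([456, 371, 0]) cube([45, 45, 430]);
translate([0, 384, 457]) cube([501, 32, 366]);
translate([0, 0, 605]) cube([45, 384, 45]);
translate([456, 0, 605]) cube([45, 384, 45]);
translate([0, 0, 457]) cube([45, 45, 148]);
translate([456, 0, 457]) cube([45, 45, 148]);


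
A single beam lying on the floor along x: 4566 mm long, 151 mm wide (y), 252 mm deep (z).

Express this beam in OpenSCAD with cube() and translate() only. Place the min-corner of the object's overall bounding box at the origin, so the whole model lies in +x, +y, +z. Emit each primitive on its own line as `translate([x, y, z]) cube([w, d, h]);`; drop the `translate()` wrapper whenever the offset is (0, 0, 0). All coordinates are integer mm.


cube([4566, 151, 252]);


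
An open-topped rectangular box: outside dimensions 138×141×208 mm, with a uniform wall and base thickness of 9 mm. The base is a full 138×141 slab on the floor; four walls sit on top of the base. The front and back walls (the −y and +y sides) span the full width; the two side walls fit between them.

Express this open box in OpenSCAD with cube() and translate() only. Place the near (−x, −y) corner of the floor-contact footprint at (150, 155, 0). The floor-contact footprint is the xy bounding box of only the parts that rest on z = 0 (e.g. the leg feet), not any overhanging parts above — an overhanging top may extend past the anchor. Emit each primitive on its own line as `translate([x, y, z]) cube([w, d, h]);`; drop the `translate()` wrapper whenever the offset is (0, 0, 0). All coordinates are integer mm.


translate([150, 155, 0]) cube([138, 141, 9]);
translate([150, 155, 9]) cube([138, 9, 199]);
translate([150, 287, 9]) cube([138, 9, 199]);
translate([150, 164, 9]) cube([9, 123, 199]);
translate([279, 164, 9]) cube([9, 123, 199]);


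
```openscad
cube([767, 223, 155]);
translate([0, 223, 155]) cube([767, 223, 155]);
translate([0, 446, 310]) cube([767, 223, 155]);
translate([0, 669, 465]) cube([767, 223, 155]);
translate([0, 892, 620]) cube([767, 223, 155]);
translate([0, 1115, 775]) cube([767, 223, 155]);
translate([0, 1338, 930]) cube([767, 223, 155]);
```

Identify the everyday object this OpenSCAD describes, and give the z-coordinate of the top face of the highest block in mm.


A staircase. The total rise is 1085 mm.

7 identical blocks, each offset up and back from the previous — a staircase. Each step is 155 mm tall and there are 7 of them, so the total rise is 7 × 155 = 1085 mm.


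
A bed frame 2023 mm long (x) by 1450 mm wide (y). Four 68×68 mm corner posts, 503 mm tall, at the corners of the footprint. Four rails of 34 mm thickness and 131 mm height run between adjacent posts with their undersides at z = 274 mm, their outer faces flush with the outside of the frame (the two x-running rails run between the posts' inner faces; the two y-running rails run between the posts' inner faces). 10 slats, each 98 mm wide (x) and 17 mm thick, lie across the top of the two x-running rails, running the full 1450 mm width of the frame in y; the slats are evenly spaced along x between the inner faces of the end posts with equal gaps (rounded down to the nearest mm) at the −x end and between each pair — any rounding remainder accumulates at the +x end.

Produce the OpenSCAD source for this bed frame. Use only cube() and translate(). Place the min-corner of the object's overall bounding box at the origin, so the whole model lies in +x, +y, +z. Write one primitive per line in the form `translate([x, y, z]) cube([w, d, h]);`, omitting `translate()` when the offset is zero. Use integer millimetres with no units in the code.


cube([68, 68, 503]);
translate([0, 1382, 0]) cube([68, 68, 503]);
translate([1955, 0, 0]) cube([68, 68, 503]);
translate([1955, 1382, 0]) cube([68, 68, 503]);
translate([68, 0, 274]) cube([1887, 34, 131]);
translate([68, 1416, 274]) cube([1887, 34, 131]);
translate([0, 68, 274]) cube([34, 1314, 131]);
translate([1989, 68, 274]) cube([34, 1314, 131]);
translate([150, 0, 405]) cube([98, 1450, 17]);
translate([330, 0, 405]) cube([98, 1450, 17]);
translate([510, 0, 405]) cube([98, 1450, 17]);
translate([690, 0, 405]) cube([98, 1450, 17]);
translate([870, 0, 405]) cube([98, 1450, 17]);
translate([1050, 0, 405]) cube([98, 1450, 17]);
translate([1230, 0, 405]) cube([98, 1450, 17]);
translate([1410, 0, 405]) cube([98, 1450, 17]);
translate([1590, 0, 405]) cube([98, 1450, 17]);
translate([1770, 0, 405]) cube([98, 1450, 17]);


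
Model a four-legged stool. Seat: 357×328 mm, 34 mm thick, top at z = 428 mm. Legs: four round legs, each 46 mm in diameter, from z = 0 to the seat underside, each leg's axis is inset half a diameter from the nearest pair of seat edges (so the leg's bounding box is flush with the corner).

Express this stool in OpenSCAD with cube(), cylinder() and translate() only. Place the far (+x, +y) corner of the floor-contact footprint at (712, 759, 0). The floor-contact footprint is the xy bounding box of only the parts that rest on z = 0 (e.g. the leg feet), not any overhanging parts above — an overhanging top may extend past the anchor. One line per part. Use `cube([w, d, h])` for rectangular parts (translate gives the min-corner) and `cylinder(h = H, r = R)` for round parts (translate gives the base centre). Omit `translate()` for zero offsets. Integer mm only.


translate([355, 431, 394]) cube([357, 328, 34]);
translate([378, 454, 0]) cylinder(h = 394, r = 23);
translate([689, 454, 0]) cylinder(h = 394, r = 23);
translate([378, 736, 0]) cylinder(h = 394, r = 23);
translate([689, 736, 0]) cylinder(h = 394, r = 23);


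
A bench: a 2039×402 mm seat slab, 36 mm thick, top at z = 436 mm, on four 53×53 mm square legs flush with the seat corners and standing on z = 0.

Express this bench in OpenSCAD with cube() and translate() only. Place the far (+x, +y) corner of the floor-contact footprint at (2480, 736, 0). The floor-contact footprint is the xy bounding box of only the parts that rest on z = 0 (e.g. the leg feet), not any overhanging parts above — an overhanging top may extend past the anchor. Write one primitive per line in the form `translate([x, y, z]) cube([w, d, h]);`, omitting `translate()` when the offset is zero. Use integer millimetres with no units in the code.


translate([441, 334, 400]) cube([2039, 402, 36]);
translate([441, 334, 0]) cube([53, 53, 400]);
translate([441, 683, 0]) cube([53, 53, 400]);
translate([2427, 334, 0]) cube([53, 53, 400]);
translate([2427, 683, 0]) cube([53, 53, 400]);


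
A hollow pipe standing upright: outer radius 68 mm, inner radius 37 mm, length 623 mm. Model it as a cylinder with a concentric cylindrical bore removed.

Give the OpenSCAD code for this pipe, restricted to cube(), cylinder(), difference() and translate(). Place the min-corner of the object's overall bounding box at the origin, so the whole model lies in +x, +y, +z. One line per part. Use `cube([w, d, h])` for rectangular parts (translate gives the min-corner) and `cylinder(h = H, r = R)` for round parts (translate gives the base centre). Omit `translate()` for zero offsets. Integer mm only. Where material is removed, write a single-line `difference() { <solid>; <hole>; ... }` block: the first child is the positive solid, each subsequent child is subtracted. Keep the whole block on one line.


difference() { translate([68, 68, 0]) cylinder(h = 623, r = 68); translate([68, 68, 0]) cylinder(h = 623, r = 37); }


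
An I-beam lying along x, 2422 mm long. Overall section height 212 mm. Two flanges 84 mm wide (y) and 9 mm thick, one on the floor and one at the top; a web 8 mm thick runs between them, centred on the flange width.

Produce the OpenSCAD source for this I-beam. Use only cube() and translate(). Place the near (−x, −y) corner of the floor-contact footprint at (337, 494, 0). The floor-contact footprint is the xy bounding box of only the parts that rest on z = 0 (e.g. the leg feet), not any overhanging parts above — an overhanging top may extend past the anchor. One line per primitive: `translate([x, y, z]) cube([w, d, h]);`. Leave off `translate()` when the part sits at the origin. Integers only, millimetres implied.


translate([337, 494, 0]) cube([2422, 84, 9]);
translate([337, 532, 9]) cube([2422, 8, 194]);
translate([337, 494, 203]) cube([2422, 84, 9]);


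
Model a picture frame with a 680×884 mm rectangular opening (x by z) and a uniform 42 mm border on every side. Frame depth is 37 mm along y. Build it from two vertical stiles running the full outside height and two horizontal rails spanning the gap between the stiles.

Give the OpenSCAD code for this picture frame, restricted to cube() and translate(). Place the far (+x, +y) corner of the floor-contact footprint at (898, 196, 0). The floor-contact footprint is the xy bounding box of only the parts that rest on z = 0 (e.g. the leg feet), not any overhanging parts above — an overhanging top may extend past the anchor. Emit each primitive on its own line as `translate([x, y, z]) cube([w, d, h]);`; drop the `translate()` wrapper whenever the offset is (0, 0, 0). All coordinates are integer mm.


translate([134, 159, 0]) cube([42, 37, 968]);
translate([856, 159, 0]) cube([42, 37, 968]);
translate([176, 159, 0]) cube([680, 37, 42]);
translate([176, 159, 926]) cube([680, 37, 42]);


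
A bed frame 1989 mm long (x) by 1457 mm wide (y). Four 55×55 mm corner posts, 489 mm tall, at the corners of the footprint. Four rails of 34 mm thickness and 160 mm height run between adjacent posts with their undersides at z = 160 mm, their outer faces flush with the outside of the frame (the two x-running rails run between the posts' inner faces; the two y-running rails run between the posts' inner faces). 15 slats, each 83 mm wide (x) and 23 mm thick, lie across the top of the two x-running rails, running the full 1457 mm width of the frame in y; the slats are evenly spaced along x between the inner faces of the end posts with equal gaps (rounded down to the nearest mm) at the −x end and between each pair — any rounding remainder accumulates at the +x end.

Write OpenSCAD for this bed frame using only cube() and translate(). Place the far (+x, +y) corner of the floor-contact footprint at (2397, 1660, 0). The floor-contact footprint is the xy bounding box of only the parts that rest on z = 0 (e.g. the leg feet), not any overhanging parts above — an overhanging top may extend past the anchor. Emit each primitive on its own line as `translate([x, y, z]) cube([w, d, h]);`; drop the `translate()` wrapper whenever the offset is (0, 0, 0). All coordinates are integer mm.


translate([408, 203, 0]) cube([55, 55, 489]);
translate([408, 1605, 0]) cube([55, 55, 489]);
translate([2342, 203, 0]) cube([55, 55, 489]);
translate([2342, 1605, 0]) cube([55, 55, 489]);
translate([463, 203, 160]) cube([1879, 34, 160]);
translate([463, 1626, 160]) cube([1879, 34, 160]);
translate([408, 258, 160]) cube([34, 1347, 160]);
translate([2363, 258, 160]) cube([34, 1347, 160]);
translate([502, 203, 320]) cube([83, 1457, 23]);
translate([624, 203, 320]) cube([83, 1457, 23]);
translate([746, 203, 320]) cube([83, 1457, 23]);
translate([868, 203, 320]) cube([83, 1457, 23]);
translate([990, 203, 320]) cube([83, 1457, 23]);
translate([1112, 203, 320]) cube([83, 1457, 23]);
translate([1234, 203, 320]) cube([83, 1457, 23]);
translate([1356, 203, 320]) cube([83, 1457, 23]);
translate([1478, 203, 320]) cube([83, 1457, 23]);
translate([1600, 203, 320]) cube([83, 1457, 23]);
translate([1722, 203, 320]) cube([83, 1457, 23]);
translate([1844, 203, 320]) cube([83, 1457, 23]);
translate([1966, 203, 320]) cube([83, 1457, 23]);
translate([2088, 203, 320]) cube([83, 1457, 23]);
translate([2210, 203, 320]) cube([83, 1457, 23]);


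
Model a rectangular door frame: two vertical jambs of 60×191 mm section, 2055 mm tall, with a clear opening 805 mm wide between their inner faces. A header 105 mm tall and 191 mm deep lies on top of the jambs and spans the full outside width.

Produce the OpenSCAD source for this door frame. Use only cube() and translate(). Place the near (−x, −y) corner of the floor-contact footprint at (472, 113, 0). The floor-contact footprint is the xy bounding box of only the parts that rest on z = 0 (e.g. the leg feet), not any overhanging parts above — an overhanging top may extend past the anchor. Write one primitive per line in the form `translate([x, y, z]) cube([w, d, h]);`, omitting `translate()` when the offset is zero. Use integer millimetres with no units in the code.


translate([472, 113, 0]) cube([60, 191, 2055]);
translate([1337, 113, 0]) cube([60, 191, 2055]);
translate([472, 113, 2055]) cube([925, 191, 105]);


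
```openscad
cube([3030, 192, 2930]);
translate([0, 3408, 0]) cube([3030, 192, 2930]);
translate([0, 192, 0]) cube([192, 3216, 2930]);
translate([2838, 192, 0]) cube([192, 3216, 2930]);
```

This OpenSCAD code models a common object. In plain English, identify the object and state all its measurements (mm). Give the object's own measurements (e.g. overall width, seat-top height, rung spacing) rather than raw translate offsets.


The wall frame of a small rectangular building: four walls, each 2930 mm tall and 192 mm thick, enclosing a footprint 3030 mm (x) by 3600 mm (y) outside-to-outside, with no floor or roof. The front and back walls (the −y and +y sides) span the full width; the two side walls fit between them.


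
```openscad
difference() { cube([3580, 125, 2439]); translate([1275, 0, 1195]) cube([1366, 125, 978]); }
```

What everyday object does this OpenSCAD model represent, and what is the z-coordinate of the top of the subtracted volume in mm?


A wall with a window opening. The window head height is 2173 mm.

A wall with a rectangular opening subtracted — a window. Sill at z = 1195, opening 978 mm tall, so the head is at 1195 + 978 = 2173 mm.


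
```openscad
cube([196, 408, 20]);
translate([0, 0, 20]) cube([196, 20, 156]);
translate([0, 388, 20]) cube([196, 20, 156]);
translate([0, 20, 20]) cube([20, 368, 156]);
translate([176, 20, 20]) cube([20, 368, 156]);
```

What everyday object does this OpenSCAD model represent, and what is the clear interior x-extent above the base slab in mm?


An open box. The internal width is 156 mm.

A 196×408 base slab with four walls standing on it — an open box. The base is 196 mm wide and the walls are 20 mm thick, so the internal width is 196 − 2 × 20 = 156 mm.


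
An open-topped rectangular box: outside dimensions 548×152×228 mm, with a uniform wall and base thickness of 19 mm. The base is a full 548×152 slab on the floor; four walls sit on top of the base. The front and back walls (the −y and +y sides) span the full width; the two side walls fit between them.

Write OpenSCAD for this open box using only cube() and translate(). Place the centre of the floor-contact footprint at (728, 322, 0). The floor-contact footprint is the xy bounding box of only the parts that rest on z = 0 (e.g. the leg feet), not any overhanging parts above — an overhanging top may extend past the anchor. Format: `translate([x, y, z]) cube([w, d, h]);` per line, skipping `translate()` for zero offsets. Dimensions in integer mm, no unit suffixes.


translate([454, 246, 0]) cube([548, 152, 19]);
translate([454, 246, 19]) cube([548, 19, 209]);
translate([454, 379, 19]) cube([548, 19, 209]);
translate([454, 265, 19]) cube([19, 114, 209]);
translate([983, 265, 19]) cube([19, 114, 209]);


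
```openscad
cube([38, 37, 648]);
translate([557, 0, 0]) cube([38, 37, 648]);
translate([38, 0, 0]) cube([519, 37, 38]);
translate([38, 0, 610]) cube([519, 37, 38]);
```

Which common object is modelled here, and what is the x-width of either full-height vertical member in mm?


A picture frame. The border width is 38 mm.

Four thin pieces enclosing a rectangular opening — a picture frame. The two full-height stiles are 648 mm tall; the top rail sits at z = 610 and is 38 mm tall, so the border above the opening is 648 − 610 = 38 mm, matching the stile x-width.


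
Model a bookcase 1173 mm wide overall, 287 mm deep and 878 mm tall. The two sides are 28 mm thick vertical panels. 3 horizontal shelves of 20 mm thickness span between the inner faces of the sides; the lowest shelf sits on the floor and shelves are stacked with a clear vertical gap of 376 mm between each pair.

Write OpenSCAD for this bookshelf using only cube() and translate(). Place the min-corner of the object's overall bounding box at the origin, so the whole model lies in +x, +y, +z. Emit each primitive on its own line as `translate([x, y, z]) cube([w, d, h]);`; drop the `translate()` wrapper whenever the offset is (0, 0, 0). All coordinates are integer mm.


cube([28, 287, 878]);
translate([1145, 0, 0]) cube([28, 287, 878]);
translate([28, 0, 0]) cube([1117, 287, 20]);
translate([28, 0, 396]) cube([1117, 287, 20]);
translate([28, 0, 792]) cube([1117, 287, 20]);


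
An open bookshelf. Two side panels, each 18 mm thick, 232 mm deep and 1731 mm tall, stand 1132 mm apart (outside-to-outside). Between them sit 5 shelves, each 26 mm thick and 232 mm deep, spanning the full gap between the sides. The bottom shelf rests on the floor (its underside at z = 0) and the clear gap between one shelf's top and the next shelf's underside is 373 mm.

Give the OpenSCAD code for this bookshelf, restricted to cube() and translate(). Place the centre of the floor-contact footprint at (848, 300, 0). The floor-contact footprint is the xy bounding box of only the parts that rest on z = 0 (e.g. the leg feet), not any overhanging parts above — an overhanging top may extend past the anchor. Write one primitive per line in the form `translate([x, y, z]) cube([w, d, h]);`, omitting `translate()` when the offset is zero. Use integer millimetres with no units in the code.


translate([282, 184, 0]) cube([18, 232, 1731]);
translate([1396, 184, 0]) cube([18, 232, 1731]);
translate([300, 184, 0]) cube([1096, 232, 26]);
translate([300, 184, 399]) cube([1096, 232, 26]);
translate([300, 184, 798]) cube([1096, 232, 26]);
translate([300, 184, 1197]) cube([1096, 232, 26]);
translate([300, 184, 1596]) cube([1096, 232, 26]);


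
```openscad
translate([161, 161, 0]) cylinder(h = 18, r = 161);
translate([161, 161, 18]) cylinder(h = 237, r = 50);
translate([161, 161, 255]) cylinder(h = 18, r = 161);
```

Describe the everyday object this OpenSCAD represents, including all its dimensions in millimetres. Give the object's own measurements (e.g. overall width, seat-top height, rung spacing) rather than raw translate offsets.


A spool: two coaxial disc flanges of radius 161 mm and thickness 18 mm, joined by a core cylinder of radius 50 mm and height 237 mm. The lower flange rests on z = 0 and the three cylinders share a vertical axis.


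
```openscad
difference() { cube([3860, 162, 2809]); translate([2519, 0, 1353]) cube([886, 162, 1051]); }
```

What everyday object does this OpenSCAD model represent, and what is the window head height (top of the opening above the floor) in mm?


A wall with a window opening. The window head height is 2404 mm.

A wall with a rectangular opening subtracted — a window. Sill at z = 1353, opening 1051 mm tall, so the head is at 1353 + 1051 = 2404 mm.


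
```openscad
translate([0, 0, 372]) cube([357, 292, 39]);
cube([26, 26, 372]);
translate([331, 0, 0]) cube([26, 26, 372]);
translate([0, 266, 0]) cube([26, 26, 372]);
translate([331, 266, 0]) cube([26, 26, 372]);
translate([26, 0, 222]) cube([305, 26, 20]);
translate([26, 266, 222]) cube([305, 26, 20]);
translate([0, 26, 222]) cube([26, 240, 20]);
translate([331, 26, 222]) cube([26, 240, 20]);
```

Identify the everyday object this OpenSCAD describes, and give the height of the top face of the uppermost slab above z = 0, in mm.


A stool. The seat height is 411 mm.

A 357×292×39 slab at z = 372 on four corner posts — a stool. The seat top is 372 + 39 = 411 mm.


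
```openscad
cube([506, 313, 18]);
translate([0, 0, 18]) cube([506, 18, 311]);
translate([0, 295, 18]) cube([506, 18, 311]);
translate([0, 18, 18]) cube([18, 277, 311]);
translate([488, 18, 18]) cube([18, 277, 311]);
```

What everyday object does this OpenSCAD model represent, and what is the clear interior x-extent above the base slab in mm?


An open box. The internal width is 470 mm.

A 506×313 base slab with four walls standing on it — an open box. The base is 506 mm wide and the walls are 18 mm thick, so the internal width is 506 − 2 × 18 = 470 mm.


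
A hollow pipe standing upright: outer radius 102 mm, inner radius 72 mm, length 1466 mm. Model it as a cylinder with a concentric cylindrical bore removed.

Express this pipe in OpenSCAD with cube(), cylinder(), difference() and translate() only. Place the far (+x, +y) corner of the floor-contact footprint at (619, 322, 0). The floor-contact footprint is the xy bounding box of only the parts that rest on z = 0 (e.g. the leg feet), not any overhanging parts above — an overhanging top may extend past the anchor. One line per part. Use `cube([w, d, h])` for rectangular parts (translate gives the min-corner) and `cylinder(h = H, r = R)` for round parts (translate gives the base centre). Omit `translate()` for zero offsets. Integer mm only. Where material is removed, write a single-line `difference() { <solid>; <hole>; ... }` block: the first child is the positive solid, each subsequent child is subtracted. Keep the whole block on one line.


difference() { translate([517, 220, 0]) cylinder(h = 1466, r = 102); translate([517, 220, 0]) cylinder(h = 1466, r = 72); }
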